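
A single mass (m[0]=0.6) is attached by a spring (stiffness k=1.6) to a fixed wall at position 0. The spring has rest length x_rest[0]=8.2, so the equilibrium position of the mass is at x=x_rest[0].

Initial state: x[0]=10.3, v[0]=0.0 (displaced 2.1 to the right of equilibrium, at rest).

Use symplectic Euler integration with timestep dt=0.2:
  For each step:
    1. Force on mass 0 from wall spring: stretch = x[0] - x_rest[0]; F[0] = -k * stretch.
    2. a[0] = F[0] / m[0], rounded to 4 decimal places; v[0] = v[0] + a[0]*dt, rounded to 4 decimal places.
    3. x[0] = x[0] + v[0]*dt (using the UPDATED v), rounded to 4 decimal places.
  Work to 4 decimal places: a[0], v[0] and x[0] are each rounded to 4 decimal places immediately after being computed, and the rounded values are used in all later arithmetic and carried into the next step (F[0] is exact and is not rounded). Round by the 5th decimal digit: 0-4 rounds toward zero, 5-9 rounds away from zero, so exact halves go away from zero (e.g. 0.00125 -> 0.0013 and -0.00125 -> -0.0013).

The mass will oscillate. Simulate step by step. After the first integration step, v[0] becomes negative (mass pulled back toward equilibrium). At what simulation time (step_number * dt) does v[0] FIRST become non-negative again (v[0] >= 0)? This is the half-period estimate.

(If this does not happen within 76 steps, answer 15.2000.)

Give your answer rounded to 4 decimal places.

Answer: 2.0000

Derivation:
Step 0: x=[10.3000] v=[0.0000]
Step 1: x=[10.0760] v=[-1.1200]
Step 2: x=[9.6519] v=[-2.1205]
Step 3: x=[9.0729] v=[-2.8948]
Step 4: x=[8.4008] v=[-3.3603]
Step 5: x=[7.7073] v=[-3.4674]
Step 6: x=[7.0664] v=[-3.2046]
Step 7: x=[6.5464] v=[-2.6000]
Step 8: x=[6.2028] v=[-1.7181]
Step 9: x=[6.0722] v=[-0.6529]
Step 10: x=[6.1686] v=[0.4819]
First v>=0 after going negative at step 10, time=2.0000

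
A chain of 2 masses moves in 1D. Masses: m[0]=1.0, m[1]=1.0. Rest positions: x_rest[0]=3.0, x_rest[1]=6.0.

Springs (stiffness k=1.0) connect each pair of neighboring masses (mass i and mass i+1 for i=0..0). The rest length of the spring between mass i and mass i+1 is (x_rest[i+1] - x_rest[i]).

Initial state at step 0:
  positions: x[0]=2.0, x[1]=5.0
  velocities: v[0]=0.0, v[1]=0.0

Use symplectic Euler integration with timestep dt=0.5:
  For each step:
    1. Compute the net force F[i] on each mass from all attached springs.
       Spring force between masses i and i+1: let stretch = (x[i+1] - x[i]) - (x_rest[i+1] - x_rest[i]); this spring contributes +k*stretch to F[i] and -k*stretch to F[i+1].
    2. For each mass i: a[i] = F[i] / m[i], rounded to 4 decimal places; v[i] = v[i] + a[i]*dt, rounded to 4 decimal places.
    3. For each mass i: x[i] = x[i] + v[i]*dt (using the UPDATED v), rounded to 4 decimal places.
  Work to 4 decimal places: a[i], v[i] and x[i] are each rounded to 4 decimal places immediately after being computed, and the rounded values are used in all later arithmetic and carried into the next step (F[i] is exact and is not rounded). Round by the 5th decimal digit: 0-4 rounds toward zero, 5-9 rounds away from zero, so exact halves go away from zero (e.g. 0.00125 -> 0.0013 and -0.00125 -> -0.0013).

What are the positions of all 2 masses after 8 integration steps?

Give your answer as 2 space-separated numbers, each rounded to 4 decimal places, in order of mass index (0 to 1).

Answer: 2.0000 5.0000

Derivation:
Step 0: x=[2.0000 5.0000] v=[0.0000 0.0000]
Step 1: x=[2.0000 5.0000] v=[0.0000 0.0000]
Step 2: x=[2.0000 5.0000] v=[0.0000 0.0000]
Step 3: x=[2.0000 5.0000] v=[0.0000 0.0000]
Step 4: x=[2.0000 5.0000] v=[0.0000 0.0000]
Step 5: x=[2.0000 5.0000] v=[0.0000 0.0000]
Step 6: x=[2.0000 5.0000] v=[0.0000 0.0000]
Step 7: x=[2.0000 5.0000] v=[0.0000 0.0000]
Step 8: x=[2.0000 5.0000] v=[0.0000 0.0000]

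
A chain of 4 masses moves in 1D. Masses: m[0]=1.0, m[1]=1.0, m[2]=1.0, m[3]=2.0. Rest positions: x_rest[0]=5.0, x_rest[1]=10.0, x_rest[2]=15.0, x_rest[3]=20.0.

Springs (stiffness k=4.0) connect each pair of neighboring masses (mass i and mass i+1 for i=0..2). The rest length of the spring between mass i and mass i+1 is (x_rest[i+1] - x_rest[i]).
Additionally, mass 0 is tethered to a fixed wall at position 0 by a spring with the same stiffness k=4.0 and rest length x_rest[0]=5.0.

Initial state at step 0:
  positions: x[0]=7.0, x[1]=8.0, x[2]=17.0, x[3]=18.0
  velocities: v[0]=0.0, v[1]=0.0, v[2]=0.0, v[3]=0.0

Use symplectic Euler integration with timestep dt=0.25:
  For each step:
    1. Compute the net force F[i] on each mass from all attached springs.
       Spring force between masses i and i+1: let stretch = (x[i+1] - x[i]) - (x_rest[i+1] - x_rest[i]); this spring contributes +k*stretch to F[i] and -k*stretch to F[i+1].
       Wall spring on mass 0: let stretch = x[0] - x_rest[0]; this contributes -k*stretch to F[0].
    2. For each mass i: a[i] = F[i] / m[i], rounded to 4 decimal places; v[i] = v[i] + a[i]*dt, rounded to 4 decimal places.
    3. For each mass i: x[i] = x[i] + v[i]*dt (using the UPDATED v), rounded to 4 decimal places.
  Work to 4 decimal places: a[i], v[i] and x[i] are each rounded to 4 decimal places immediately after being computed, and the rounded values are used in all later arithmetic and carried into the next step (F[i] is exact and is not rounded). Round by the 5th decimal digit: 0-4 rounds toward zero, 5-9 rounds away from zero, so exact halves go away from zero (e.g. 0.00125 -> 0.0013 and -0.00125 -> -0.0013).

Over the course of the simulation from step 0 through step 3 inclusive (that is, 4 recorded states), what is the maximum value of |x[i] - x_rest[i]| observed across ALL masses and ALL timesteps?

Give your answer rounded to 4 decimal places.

Answer: 3.2344

Derivation:
Step 0: x=[7.0000 8.0000 17.0000 18.0000] v=[0.0000 0.0000 0.0000 0.0000]
Step 1: x=[5.5000 10.0000 15.0000 18.5000] v=[-6.0000 8.0000 -8.0000 2.0000]
Step 2: x=[3.7500 12.1250 12.6250 19.1875] v=[-7.0000 8.5000 -9.5000 2.7500]
Step 3: x=[3.1563 12.2813 11.7656 19.6797] v=[-2.3750 0.6250 -3.4375 1.9688]
Max displacement = 3.2344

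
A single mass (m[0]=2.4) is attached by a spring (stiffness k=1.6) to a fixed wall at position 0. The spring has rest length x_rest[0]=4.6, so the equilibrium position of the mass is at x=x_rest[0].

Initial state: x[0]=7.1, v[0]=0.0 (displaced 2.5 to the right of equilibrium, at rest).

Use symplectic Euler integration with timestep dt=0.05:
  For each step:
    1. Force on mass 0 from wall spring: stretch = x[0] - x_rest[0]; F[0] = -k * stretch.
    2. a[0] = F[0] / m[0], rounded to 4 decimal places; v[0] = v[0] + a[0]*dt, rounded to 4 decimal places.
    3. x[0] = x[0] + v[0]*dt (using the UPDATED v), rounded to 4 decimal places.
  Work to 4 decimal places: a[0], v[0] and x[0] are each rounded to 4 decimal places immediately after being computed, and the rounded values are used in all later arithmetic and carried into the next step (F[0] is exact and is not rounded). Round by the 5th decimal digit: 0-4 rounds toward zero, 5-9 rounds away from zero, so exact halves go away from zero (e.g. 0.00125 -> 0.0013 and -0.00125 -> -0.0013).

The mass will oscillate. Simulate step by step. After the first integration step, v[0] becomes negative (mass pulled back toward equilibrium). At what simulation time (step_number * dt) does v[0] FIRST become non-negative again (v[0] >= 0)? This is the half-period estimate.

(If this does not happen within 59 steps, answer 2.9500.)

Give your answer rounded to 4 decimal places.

Answer: 2.9500

Derivation:
Step 0: x=[7.1000] v=[0.0000]
Step 1: x=[7.0958] v=[-0.0833]
Step 2: x=[7.0875] v=[-0.1665]
Step 3: x=[7.0750] v=[-0.2494]
Step 4: x=[7.0584] v=[-0.3319]
Step 5: x=[7.0377] v=[-0.4138]
Step 6: x=[7.0129] v=[-0.4951]
Step 7: x=[6.9841] v=[-0.5755]
Step 8: x=[6.9514] v=[-0.6550]
Step 9: x=[6.9147] v=[-0.7334]
Step 10: x=[6.8742] v=[-0.8106]
Step 11: x=[6.8299] v=[-0.8864]
Step 12: x=[6.7819] v=[-0.9607]
Step 13: x=[6.7302] v=[-1.0334]
Step 14: x=[6.6750] v=[-1.1044]
Step 15: x=[6.6163] v=[-1.1736]
Step 16: x=[6.5543] v=[-1.2408]
Step 17: x=[6.4890] v=[-1.3059]
Step 18: x=[6.4206] v=[-1.3689]
Step 19: x=[6.3491] v=[-1.4296]
Step 20: x=[6.2747] v=[-1.4879]
Step 21: x=[6.1975] v=[-1.5437]
Step 22: x=[6.1177] v=[-1.5970]
Step 23: x=[6.0353] v=[-1.6476]
Step 24: x=[5.9505] v=[-1.6954]
Step 25: x=[5.8635] v=[-1.7404]
Step 26: x=[5.7744] v=[-1.7825]
Step 27: x=[5.6833] v=[-1.8216]
Step 28: x=[5.5904] v=[-1.8577]
Step 29: x=[5.4959] v=[-1.8907]
Step 30: x=[5.3999] v=[-1.9206]
Step 31: x=[5.3025] v=[-1.9473]
Step 32: x=[5.2040] v=[-1.9707]
Step 33: x=[5.1045] v=[-1.9908]
Step 34: x=[5.0041] v=[-2.0076]
Step 35: x=[4.9030] v=[-2.0211]
Step 36: x=[4.8014] v=[-2.0312]
Step 37: x=[4.6995] v=[-2.0379]
Step 38: x=[4.5974] v=[-2.0412]
Step 39: x=[4.4953] v=[-2.0411]
Step 40: x=[4.3934] v=[-2.0376]
Step 41: x=[4.2919] v=[-2.0307]
Step 42: x=[4.1909] v=[-2.0204]
Step 43: x=[4.0906] v=[-2.0068]
Step 44: x=[3.9911] v=[-1.9898]
Step 45: x=[3.8926] v=[-1.9695]
Step 46: x=[3.7953] v=[-1.9459]
Step 47: x=[3.6993] v=[-1.9191]
Step 48: x=[3.6048] v=[-1.8891]
Step 49: x=[3.5120] v=[-1.8559]
Step 50: x=[3.4210] v=[-1.8196]
Step 51: x=[3.3320] v=[-1.7803]
Step 52: x=[3.2451] v=[-1.7380]
Step 53: x=[3.1605] v=[-1.6928]
Step 54: x=[3.0783] v=[-1.6448]
Step 55: x=[2.9986] v=[-1.5941]
Step 56: x=[2.9216] v=[-1.5407]
Step 57: x=[2.8474] v=[-1.4848]
Step 58: x=[2.7761] v=[-1.4264]
Step 59: x=[2.7078] v=[-1.3656]
v[0] did not become non-negative within 59 steps; using fallback time=2.9500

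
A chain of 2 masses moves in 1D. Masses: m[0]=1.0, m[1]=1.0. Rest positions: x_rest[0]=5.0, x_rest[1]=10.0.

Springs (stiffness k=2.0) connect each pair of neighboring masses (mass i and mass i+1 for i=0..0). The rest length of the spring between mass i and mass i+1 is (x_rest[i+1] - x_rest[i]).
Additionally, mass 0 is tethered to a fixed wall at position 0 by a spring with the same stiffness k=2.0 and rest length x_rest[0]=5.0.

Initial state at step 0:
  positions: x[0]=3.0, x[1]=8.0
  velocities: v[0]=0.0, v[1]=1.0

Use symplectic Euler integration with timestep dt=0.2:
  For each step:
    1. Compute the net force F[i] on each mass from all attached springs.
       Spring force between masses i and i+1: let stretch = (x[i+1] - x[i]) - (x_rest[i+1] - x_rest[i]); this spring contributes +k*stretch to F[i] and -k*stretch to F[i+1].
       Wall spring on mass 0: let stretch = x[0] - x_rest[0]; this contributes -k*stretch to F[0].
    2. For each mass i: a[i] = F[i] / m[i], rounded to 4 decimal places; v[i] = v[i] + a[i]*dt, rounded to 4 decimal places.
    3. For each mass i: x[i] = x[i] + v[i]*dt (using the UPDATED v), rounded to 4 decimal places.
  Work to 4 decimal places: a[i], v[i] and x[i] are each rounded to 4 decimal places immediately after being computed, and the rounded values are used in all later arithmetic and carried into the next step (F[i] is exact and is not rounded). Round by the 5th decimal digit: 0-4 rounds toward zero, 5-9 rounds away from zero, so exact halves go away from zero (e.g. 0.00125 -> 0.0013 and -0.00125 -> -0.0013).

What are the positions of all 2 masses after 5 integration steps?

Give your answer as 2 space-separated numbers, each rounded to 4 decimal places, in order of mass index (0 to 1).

Step 0: x=[3.0000 8.0000] v=[0.0000 1.0000]
Step 1: x=[3.1600 8.2000] v=[0.8000 1.0000]
Step 2: x=[3.4704 8.3968] v=[1.5520 0.9840]
Step 3: x=[3.8973 8.5995] v=[2.1344 1.0134]
Step 4: x=[4.3886 8.8260] v=[2.4564 1.1325]
Step 5: x=[4.8838 9.0975] v=[2.4759 1.3575]

Answer: 4.8838 9.0975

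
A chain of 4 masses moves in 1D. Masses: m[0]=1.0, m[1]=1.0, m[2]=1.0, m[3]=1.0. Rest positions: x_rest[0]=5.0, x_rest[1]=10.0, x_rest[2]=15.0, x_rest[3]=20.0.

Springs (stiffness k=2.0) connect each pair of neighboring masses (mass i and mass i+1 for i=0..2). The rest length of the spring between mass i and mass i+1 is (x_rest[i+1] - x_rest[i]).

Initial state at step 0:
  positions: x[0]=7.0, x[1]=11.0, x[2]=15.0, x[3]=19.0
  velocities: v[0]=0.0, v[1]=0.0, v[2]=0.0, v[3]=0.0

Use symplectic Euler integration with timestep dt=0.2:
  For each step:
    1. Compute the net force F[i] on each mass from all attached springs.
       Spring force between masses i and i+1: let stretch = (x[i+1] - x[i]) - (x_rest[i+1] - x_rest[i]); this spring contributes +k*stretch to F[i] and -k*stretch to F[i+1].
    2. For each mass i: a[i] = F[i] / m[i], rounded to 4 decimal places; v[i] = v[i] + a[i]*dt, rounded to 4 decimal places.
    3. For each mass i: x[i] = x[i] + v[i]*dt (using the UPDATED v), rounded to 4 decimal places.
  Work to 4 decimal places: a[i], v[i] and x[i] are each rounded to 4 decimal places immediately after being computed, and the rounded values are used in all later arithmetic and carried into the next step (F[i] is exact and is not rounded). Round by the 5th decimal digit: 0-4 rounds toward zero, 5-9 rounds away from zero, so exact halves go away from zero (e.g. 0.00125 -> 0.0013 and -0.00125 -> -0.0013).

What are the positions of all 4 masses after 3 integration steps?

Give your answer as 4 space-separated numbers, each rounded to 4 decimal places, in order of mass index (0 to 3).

Step 0: x=[7.0000 11.0000 15.0000 19.0000] v=[0.0000 0.0000 0.0000 0.0000]
Step 1: x=[6.9200 11.0000 15.0000 19.0800] v=[-0.4000 0.0000 0.0000 0.4000]
Step 2: x=[6.7664 10.9936 15.0064 19.2336] v=[-0.7680 -0.0320 0.0320 0.7680]
Step 3: x=[6.5510 10.9700 15.0300 19.4490] v=[-1.0771 -0.1178 0.1178 1.0771]

Answer: 6.5510 10.9700 15.0300 19.4490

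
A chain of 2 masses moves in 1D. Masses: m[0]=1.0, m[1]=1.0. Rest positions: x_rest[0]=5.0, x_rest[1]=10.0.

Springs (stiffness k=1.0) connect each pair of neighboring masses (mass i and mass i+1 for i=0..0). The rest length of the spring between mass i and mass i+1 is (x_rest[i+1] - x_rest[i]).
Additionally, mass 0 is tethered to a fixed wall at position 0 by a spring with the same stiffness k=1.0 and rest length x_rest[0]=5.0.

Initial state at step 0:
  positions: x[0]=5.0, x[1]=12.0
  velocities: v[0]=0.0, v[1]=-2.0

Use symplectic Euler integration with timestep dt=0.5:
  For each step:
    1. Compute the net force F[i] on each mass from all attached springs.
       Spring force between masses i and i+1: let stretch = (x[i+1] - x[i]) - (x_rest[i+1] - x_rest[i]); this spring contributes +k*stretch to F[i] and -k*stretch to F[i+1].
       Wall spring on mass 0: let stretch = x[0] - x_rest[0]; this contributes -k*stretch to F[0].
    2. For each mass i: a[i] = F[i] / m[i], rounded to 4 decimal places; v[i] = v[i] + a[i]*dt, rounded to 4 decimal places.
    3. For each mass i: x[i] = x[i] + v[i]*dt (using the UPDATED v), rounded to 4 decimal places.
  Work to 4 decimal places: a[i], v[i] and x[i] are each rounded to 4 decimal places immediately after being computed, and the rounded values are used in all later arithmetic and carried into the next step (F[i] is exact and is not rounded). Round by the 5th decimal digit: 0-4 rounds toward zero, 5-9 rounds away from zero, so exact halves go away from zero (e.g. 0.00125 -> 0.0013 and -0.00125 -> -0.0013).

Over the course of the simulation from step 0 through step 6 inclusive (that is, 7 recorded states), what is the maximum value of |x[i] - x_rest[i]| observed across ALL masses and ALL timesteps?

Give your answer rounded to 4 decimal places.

Step 0: x=[5.0000 12.0000] v=[0.0000 -2.0000]
Step 1: x=[5.5000 10.5000] v=[1.0000 -3.0000]
Step 2: x=[5.8750 9.0000] v=[0.7500 -3.0000]
Step 3: x=[5.5625 7.9688] v=[-0.6250 -2.0625]
Step 4: x=[4.4610 7.5860] v=[-2.2031 -0.7657]
Step 5: x=[3.0255 7.6719] v=[-2.8711 0.1718]
Step 6: x=[1.9952 7.8462] v=[-2.0607 0.3486]
Max displacement = 3.0048

Answer: 3.0048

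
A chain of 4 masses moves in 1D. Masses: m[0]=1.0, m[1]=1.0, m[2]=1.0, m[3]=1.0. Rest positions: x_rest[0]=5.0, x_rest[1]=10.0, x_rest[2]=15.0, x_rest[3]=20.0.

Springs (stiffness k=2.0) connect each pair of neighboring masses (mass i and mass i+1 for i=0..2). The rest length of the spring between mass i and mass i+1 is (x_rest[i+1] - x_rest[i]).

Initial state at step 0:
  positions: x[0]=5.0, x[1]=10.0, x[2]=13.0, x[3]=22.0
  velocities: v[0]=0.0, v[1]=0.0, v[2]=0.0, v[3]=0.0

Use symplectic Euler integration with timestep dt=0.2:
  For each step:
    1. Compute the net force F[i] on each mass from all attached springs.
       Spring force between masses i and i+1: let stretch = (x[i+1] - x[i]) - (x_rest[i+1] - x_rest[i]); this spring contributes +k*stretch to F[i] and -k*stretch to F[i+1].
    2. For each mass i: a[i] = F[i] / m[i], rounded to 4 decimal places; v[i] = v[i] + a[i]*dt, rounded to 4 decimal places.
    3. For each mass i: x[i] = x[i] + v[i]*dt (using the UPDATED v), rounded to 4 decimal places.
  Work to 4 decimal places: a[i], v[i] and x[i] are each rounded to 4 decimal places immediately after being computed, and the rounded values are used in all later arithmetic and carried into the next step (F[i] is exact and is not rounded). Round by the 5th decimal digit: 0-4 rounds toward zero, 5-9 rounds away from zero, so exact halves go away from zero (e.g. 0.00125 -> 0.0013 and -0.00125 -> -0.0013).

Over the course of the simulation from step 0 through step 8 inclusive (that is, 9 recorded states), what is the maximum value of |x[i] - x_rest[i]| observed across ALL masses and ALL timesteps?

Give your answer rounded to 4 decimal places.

Step 0: x=[5.0000 10.0000 13.0000 22.0000] v=[0.0000 0.0000 0.0000 0.0000]
Step 1: x=[5.0000 9.8400 13.4800 21.6800] v=[0.0000 -0.8000 2.4000 -1.6000]
Step 2: x=[4.9872 9.5840 14.3248 21.1040] v=[-0.0640 -1.2800 4.2240 -2.8800]
Step 3: x=[4.9421 9.3395 15.3327 20.3857] v=[-0.2253 -1.2224 5.0394 -3.5917]
Step 4: x=[4.8488 9.2227 16.2654 19.6631] v=[-0.4663 -0.5841 4.6633 -3.6129]
Step 5: x=[4.7055 9.3194 16.9065 19.0687] v=[-0.7167 0.4834 3.2053 -2.9720]
Step 6: x=[4.5313 9.6539 17.1136 18.7013] v=[-0.8711 1.6727 1.0353 -1.8369]
Step 7: x=[4.3669 10.1754 16.8509 18.6069] v=[-0.8221 2.6075 -1.3135 -0.4720]
Step 8: x=[4.2672 10.7663 16.1946 18.7720] v=[-0.4987 2.9543 -3.2813 0.8256]
Max displacement = 2.1136

Answer: 2.1136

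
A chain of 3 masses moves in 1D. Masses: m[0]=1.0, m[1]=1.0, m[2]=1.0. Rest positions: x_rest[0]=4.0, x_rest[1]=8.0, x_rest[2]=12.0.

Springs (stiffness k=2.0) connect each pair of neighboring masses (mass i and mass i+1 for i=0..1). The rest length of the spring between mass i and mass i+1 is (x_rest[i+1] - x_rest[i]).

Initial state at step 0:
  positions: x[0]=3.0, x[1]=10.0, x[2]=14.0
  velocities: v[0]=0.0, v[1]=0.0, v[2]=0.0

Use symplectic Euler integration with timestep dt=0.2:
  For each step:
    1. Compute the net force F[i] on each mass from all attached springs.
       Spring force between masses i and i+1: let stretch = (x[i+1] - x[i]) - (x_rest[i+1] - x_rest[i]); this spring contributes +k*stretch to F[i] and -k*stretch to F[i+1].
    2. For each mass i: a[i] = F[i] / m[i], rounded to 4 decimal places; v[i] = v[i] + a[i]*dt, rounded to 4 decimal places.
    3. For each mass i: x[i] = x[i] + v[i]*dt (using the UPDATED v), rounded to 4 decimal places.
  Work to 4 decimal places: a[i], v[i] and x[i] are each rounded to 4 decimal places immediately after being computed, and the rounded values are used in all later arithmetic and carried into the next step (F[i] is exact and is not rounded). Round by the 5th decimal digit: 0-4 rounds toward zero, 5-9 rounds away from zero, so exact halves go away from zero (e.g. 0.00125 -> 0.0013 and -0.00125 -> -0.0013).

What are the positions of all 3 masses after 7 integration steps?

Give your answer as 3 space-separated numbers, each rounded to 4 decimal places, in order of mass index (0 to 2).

Answer: 6.2360 8.1319 12.6322

Derivation:
Step 0: x=[3.0000 10.0000 14.0000] v=[0.0000 0.0000 0.0000]
Step 1: x=[3.2400 9.7600 14.0000] v=[1.2000 -1.2000 0.0000]
Step 2: x=[3.6816 9.3376 13.9808] v=[2.2080 -2.1120 -0.0960]
Step 3: x=[4.2557 8.8342 13.9101] v=[2.8704 -2.5171 -0.3533]
Step 4: x=[4.8761 8.3706 13.7534] v=[3.1018 -2.3181 -0.7837]
Step 5: x=[5.4560 8.0580 13.4860] v=[2.8996 -1.5628 -1.3368]
Step 6: x=[5.9241 7.9715 13.1044] v=[2.3404 -0.4324 -1.9080]
Step 7: x=[6.2360 8.1319 12.6322] v=[1.5594 0.8018 -2.3612]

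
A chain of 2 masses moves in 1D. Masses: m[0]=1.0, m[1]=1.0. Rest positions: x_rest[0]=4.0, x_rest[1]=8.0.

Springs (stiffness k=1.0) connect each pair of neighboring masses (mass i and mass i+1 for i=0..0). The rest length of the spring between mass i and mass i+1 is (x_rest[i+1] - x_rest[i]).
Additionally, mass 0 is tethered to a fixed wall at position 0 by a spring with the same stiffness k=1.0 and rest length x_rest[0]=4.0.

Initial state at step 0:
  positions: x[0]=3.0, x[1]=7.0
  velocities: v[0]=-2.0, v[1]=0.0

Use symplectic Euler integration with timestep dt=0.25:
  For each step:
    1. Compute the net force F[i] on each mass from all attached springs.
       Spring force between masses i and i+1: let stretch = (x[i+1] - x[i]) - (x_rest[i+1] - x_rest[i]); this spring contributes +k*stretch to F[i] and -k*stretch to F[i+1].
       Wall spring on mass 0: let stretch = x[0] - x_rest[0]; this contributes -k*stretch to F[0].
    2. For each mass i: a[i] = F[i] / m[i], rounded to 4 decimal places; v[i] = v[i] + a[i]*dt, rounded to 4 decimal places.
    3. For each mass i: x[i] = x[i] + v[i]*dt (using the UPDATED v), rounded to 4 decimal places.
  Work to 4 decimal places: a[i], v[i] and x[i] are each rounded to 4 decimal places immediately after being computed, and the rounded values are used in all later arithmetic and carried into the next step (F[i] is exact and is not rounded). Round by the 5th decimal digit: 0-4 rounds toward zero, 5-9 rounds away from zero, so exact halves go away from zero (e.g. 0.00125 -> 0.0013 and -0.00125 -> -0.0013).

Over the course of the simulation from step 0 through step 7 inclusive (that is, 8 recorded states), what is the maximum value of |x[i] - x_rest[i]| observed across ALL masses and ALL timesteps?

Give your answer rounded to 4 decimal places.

Answer: 1.9226

Derivation:
Step 0: x=[3.0000 7.0000] v=[-2.0000 0.0000]
Step 1: x=[2.5625 7.0000] v=[-1.7500 0.0000]
Step 2: x=[2.2422 6.9727] v=[-1.2813 -0.1094]
Step 3: x=[2.0774 6.8997] v=[-0.6592 -0.2920]
Step 4: x=[2.0842 6.7753] v=[0.0270 -0.4976]
Step 5: x=[2.2539 6.6077] v=[0.6787 -0.6704]
Step 6: x=[2.5548 6.4180] v=[1.2037 -0.7589]
Step 7: x=[2.9375 6.2368] v=[1.5308 -0.7247]
Max displacement = 1.9226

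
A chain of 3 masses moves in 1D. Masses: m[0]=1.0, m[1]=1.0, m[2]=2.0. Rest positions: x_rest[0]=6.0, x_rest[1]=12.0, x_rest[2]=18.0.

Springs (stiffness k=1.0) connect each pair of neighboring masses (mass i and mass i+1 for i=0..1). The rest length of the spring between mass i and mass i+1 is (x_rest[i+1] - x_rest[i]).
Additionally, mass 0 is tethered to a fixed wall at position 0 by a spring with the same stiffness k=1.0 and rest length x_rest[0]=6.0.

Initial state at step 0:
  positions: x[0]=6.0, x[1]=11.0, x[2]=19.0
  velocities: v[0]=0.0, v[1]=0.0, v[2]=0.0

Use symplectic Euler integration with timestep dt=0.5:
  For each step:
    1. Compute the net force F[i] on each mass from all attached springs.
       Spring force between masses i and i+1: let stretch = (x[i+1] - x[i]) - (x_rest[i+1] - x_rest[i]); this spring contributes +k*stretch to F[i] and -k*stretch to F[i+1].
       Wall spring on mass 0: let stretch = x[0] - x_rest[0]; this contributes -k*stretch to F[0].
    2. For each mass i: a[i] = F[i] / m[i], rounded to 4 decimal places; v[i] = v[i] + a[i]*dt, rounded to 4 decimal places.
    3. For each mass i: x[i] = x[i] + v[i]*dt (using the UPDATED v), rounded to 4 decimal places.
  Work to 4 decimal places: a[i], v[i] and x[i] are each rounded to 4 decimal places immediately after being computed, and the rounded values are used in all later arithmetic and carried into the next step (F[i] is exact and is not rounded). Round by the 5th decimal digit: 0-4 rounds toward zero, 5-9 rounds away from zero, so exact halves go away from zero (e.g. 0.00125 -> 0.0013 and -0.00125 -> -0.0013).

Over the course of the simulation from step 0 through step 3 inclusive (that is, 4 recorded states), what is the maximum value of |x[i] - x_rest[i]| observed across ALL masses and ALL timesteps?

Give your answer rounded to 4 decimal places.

Answer: 1.3594

Derivation:
Step 0: x=[6.0000 11.0000 19.0000] v=[0.0000 0.0000 0.0000]
Step 1: x=[5.7500 11.7500 18.7500] v=[-0.5000 1.5000 -0.5000]
Step 2: x=[5.5625 12.7500 18.3750] v=[-0.3750 2.0000 -0.7500]
Step 3: x=[5.7813 13.3594 18.0469] v=[0.4375 1.2188 -0.6563]
Max displacement = 1.3594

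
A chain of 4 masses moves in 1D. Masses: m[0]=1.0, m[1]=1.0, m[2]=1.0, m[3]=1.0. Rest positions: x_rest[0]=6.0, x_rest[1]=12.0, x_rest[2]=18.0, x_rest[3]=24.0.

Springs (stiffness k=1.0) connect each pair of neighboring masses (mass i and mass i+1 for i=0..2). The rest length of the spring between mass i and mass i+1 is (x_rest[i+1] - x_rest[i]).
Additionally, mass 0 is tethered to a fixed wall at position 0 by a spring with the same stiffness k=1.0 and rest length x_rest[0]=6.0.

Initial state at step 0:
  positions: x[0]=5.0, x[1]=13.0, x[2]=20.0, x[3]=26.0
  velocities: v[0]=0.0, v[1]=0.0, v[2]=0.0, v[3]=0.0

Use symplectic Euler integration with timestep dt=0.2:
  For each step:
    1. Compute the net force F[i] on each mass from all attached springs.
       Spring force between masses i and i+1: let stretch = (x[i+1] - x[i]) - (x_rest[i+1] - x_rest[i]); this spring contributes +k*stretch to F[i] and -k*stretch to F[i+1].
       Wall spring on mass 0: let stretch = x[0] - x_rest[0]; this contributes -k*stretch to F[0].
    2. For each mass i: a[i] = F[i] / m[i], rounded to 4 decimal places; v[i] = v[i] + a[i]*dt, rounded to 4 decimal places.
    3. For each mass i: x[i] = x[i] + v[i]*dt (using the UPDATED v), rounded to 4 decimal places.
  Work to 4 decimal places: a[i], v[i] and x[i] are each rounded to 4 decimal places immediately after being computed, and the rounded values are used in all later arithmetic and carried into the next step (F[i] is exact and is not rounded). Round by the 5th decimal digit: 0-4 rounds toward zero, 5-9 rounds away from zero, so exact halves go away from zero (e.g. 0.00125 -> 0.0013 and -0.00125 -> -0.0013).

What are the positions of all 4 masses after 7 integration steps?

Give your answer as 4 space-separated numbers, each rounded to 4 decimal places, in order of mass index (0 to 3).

Step 0: x=[5.0000 13.0000 20.0000 26.0000] v=[0.0000 0.0000 0.0000 0.0000]
Step 1: x=[5.1200 12.9600 19.9600 26.0000] v=[0.6000 -0.2000 -0.2000 0.0000]
Step 2: x=[5.3488 12.8864 19.8816 25.9984] v=[1.1440 -0.3680 -0.3920 -0.0080]
Step 3: x=[5.6652 12.7911 19.7681 25.9921] v=[1.5818 -0.4765 -0.5677 -0.0314]
Step 4: x=[6.0400 12.6898 19.6244 25.9769] v=[1.8739 -0.5063 -0.7183 -0.0762]
Step 5: x=[6.4392 12.5999 19.4575 25.9476] v=[1.9959 -0.4493 -0.8347 -0.1467]
Step 6: x=[6.8272 12.5379 19.2759 25.8987] v=[1.9402 -0.3099 -0.9082 -0.2447]
Step 7: x=[7.1706 12.5170 19.0897 25.8248] v=[1.7169 -0.1044 -0.9312 -0.3693]

Answer: 7.1706 12.5170 19.0897 25.8248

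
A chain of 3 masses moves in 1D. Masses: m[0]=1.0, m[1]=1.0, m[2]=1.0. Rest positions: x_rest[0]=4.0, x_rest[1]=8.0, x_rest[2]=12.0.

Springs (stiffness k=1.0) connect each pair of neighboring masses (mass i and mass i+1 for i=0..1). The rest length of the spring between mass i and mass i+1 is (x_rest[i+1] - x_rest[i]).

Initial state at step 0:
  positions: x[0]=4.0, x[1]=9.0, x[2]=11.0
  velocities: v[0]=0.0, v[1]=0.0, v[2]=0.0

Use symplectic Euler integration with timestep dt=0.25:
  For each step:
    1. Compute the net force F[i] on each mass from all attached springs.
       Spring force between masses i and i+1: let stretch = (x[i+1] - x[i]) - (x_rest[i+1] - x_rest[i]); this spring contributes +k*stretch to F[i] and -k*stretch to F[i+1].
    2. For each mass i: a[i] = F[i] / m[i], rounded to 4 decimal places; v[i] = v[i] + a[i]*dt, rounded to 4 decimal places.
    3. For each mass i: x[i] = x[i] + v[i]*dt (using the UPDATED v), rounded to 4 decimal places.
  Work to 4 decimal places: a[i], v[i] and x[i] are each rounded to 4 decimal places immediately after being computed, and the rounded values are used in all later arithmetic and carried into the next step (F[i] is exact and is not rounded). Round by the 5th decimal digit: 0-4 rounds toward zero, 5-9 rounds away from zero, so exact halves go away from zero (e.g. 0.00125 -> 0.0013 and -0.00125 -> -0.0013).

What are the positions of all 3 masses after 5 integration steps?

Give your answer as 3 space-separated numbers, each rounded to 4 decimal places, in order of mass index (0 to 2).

Step 0: x=[4.0000 9.0000 11.0000] v=[0.0000 0.0000 0.0000]
Step 1: x=[4.0625 8.8125 11.1250] v=[0.2500 -0.7500 0.5000]
Step 2: x=[4.1719 8.4727 11.3555] v=[0.4375 -1.3594 0.9219]
Step 3: x=[4.3001 8.0442 11.6558] v=[0.5127 -1.7139 1.2012]
Step 4: x=[4.4123 7.6075 11.9804] v=[0.4487 -1.7470 1.2983]
Step 5: x=[4.4742 7.2444 12.2817] v=[0.2475 -1.4526 1.2051]

Answer: 4.4742 7.2444 12.2817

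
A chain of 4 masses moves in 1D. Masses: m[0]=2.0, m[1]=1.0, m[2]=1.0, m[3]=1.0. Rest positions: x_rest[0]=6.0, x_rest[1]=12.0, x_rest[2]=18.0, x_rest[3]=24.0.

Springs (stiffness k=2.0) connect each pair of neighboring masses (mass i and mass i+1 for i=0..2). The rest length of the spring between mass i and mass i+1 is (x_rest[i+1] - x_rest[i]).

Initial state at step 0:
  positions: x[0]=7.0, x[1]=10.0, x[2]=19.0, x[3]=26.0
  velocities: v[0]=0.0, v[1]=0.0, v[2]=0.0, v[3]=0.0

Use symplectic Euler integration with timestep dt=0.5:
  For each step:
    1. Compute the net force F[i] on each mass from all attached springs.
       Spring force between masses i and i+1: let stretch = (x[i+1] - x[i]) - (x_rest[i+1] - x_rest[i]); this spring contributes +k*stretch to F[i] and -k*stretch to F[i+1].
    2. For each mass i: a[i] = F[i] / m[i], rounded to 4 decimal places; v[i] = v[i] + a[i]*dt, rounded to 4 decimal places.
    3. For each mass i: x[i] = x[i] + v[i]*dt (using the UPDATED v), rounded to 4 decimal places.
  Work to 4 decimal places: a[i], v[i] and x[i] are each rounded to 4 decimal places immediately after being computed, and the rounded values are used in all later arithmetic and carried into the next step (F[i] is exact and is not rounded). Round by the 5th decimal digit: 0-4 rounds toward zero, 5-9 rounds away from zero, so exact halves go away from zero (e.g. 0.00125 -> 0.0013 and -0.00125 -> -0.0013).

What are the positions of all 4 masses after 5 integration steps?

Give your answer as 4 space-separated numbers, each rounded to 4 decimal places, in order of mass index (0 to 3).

Step 0: x=[7.0000 10.0000 19.0000 26.0000] v=[0.0000 0.0000 0.0000 0.0000]
Step 1: x=[6.2500 13.0000 18.0000 25.5000] v=[-1.5000 6.0000 -2.0000 -1.0000]
Step 2: x=[5.6875 15.1250 18.2500 24.2500] v=[-1.1250 4.2500 0.5000 -2.5000]
Step 3: x=[5.9844 14.0938 19.9375 23.0000] v=[0.5938 -2.0625 3.3750 -2.5000]
Step 4: x=[6.8087 11.9297 20.2344 23.2188] v=[1.6485 -4.3282 0.5938 0.4375]
Step 5: x=[7.4132 11.3575 17.8712 24.9454] v=[1.2090 -1.1445 -4.7265 3.4531]

Answer: 7.4132 11.3575 17.8712 24.9454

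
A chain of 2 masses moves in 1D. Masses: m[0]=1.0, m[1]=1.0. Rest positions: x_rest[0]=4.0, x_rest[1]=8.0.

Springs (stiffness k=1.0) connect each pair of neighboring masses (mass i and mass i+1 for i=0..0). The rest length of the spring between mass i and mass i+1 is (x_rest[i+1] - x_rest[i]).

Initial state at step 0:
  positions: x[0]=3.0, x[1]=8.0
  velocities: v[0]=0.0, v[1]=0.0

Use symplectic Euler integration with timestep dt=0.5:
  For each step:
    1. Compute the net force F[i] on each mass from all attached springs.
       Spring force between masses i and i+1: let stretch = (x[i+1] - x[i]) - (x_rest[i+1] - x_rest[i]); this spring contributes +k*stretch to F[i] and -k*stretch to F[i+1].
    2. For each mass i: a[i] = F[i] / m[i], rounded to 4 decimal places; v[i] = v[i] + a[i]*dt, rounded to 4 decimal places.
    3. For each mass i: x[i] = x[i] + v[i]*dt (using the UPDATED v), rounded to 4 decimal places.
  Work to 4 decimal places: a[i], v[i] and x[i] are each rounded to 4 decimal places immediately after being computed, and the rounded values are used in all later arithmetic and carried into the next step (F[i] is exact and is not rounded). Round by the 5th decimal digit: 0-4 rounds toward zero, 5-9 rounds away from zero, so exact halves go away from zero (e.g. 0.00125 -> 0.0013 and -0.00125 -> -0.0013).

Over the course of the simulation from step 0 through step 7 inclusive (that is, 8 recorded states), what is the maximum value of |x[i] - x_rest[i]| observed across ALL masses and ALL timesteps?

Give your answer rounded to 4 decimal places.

Answer: 1.0312

Derivation:
Step 0: x=[3.0000 8.0000] v=[0.0000 0.0000]
Step 1: x=[3.2500 7.7500] v=[0.5000 -0.5000]
Step 2: x=[3.6250 7.3750] v=[0.7500 -0.7500]
Step 3: x=[3.9375 7.0625] v=[0.6250 -0.6250]
Step 4: x=[4.0313 6.9688] v=[0.1875 -0.1875]
Step 5: x=[3.8594 7.1407] v=[-0.3438 0.3438]
Step 6: x=[3.5078 7.4923] v=[-0.7032 0.7032]
Step 7: x=[3.1523 7.8478] v=[-0.7110 0.7110]
Max displacement = 1.0312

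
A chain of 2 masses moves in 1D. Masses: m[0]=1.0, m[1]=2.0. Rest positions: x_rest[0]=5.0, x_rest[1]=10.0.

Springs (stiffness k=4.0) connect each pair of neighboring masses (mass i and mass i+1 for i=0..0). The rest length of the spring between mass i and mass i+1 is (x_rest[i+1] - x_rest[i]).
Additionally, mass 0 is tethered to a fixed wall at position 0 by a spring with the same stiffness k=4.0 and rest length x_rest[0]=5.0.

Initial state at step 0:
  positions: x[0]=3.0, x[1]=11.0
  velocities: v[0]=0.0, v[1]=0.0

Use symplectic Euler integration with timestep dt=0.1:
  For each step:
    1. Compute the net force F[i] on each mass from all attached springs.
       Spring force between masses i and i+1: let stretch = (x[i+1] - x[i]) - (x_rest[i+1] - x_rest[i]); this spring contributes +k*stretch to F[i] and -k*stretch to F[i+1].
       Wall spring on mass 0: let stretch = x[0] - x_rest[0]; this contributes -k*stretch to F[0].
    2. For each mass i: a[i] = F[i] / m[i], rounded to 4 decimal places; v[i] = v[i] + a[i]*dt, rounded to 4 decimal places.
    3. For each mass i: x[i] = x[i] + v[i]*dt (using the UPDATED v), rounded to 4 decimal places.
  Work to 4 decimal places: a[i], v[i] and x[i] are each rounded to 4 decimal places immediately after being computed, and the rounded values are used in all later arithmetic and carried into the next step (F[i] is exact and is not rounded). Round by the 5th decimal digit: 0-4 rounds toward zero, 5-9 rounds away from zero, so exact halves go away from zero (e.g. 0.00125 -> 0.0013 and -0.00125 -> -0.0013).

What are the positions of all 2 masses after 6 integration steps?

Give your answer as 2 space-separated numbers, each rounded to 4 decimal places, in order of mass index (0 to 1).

Step 0: x=[3.0000 11.0000] v=[0.0000 0.0000]
Step 1: x=[3.2000 10.9400] v=[2.0000 -0.6000]
Step 2: x=[3.5816 10.8252] v=[3.8160 -1.1480]
Step 3: x=[4.1097 10.6655] v=[5.2808 -1.5967]
Step 4: x=[4.7356 10.4747] v=[6.2592 -1.9079]
Step 5: x=[5.4017 10.2691] v=[6.6606 -2.0557]
Step 6: x=[6.0464 10.0662] v=[6.4469 -2.0292]

Answer: 6.0464 10.0662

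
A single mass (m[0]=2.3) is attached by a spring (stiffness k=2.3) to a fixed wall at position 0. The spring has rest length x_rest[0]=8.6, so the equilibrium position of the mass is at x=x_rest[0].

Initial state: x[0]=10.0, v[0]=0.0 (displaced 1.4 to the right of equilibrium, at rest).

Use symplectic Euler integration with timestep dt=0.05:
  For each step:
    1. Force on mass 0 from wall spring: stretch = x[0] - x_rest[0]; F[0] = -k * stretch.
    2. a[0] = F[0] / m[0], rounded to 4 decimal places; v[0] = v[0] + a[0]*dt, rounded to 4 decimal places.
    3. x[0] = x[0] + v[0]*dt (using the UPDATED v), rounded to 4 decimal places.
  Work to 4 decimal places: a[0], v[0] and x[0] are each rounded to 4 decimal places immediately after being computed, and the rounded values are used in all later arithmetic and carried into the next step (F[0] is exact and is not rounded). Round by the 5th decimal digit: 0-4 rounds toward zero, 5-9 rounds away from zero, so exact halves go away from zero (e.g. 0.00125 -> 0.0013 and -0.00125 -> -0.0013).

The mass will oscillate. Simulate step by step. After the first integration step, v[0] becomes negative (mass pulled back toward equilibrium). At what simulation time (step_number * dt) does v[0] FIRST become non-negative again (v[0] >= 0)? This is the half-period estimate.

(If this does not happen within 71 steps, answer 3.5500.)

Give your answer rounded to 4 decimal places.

Answer: 3.1500

Derivation:
Step 0: x=[10.0000] v=[0.0000]
Step 1: x=[9.9965] v=[-0.0700]
Step 2: x=[9.9895] v=[-0.1398]
Step 3: x=[9.9790] v=[-0.2093]
Step 4: x=[9.9651] v=[-0.2783]
Step 5: x=[9.9478] v=[-0.3466]
Step 6: x=[9.9271] v=[-0.4140]
Step 7: x=[9.9031] v=[-0.4804]
Step 8: x=[9.8758] v=[-0.5456]
Step 9: x=[9.8453] v=[-0.6094]
Step 10: x=[9.8117] v=[-0.6717]
Step 11: x=[9.7751] v=[-0.7323]
Step 12: x=[9.7355] v=[-0.7911]
Step 13: x=[9.6931] v=[-0.8479]
Step 14: x=[9.6480] v=[-0.9026]
Step 15: x=[9.6003] v=[-0.9550]
Step 16: x=[9.5501] v=[-1.0050]
Step 17: x=[9.4975] v=[-1.0525]
Step 18: x=[9.4426] v=[-1.0974]
Step 19: x=[9.3856] v=[-1.1395]
Step 20: x=[9.3267] v=[-1.1788]
Step 21: x=[9.2659] v=[-1.2151]
Step 22: x=[9.2035] v=[-1.2484]
Step 23: x=[9.1396] v=[-1.2786]
Step 24: x=[9.0743] v=[-1.3056]
Step 25: x=[9.0078] v=[-1.3293]
Step 26: x=[8.9403] v=[-1.3497]
Step 27: x=[8.8720] v=[-1.3667]
Step 28: x=[8.8030] v=[-1.3803]
Step 29: x=[8.7335] v=[-1.3905]
Step 30: x=[8.6636] v=[-1.3972]
Step 31: x=[8.5936] v=[-1.4004]
Step 32: x=[8.5236] v=[-1.4001]
Step 33: x=[8.4538] v=[-1.3963]
Step 34: x=[8.3844] v=[-1.3890]
Step 35: x=[8.3155] v=[-1.3782]
Step 36: x=[8.2473] v=[-1.3640]
Step 37: x=[8.1800] v=[-1.3464]
Step 38: x=[8.1137] v=[-1.3254]
Step 39: x=[8.0486] v=[-1.3011]
Step 40: x=[7.9849] v=[-1.2735]
Step 41: x=[7.9228] v=[-1.2427]
Step 42: x=[7.8624] v=[-1.2088]
Step 43: x=[7.8038] v=[-1.1719]
Step 44: x=[7.7472] v=[-1.1321]
Step 45: x=[7.6927] v=[-1.0895]
Step 46: x=[7.6405] v=[-1.0441]
Step 47: x=[7.5907] v=[-0.9961]
Step 48: x=[7.5434] v=[-0.9456]
Step 49: x=[7.4988] v=[-0.8928]
Step 50: x=[7.4569] v=[-0.8377]
Step 51: x=[7.4179] v=[-0.7805]
Step 52: x=[7.3818] v=[-0.7214]
Step 53: x=[7.3488] v=[-0.6605]
Step 54: x=[7.3189] v=[-0.5979]
Step 55: x=[7.2922] v=[-0.5338]
Step 56: x=[7.2688] v=[-0.4684]
Step 57: x=[7.2487] v=[-0.4018]
Step 58: x=[7.2320] v=[-0.3342]
Step 59: x=[7.2187] v=[-0.2658]
Step 60: x=[7.2089] v=[-0.1967]
Step 61: x=[7.2025] v=[-0.1271]
Step 62: x=[7.1996] v=[-0.0572]
Step 63: x=[7.2002] v=[0.0128]
First v>=0 after going negative at step 63, time=3.1500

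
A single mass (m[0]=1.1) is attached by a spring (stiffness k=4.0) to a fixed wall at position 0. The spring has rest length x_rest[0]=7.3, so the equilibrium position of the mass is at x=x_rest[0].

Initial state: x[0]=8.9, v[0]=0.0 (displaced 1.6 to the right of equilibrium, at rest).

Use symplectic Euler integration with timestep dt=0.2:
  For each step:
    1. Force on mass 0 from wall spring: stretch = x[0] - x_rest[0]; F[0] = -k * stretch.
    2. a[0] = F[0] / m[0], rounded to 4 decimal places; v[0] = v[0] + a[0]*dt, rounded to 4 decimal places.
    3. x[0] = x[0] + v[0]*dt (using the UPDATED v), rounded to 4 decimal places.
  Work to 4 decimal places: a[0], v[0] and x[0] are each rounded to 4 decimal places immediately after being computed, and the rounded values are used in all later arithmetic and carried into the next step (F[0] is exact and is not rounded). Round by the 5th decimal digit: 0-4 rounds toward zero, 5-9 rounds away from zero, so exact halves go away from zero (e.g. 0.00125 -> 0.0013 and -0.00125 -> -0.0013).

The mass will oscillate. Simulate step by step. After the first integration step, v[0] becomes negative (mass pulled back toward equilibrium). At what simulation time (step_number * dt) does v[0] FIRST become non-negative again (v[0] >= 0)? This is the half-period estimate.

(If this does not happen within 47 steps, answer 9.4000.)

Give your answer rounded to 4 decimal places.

Answer: 1.8000

Derivation:
Step 0: x=[8.9000] v=[0.0000]
Step 1: x=[8.6673] v=[-1.1636]
Step 2: x=[8.2357] v=[-2.1580]
Step 3: x=[7.6680] v=[-2.8385]
Step 4: x=[7.0468] v=[-3.1061]
Step 5: x=[6.4624] v=[-2.9220]
Step 6: x=[5.9998] v=[-2.3128]
Step 7: x=[5.7264] v=[-1.3672]
Step 8: x=[5.6818] v=[-0.2228]
Step 9: x=[5.8726] v=[0.9541]
First v>=0 after going negative at step 9, time=1.8000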